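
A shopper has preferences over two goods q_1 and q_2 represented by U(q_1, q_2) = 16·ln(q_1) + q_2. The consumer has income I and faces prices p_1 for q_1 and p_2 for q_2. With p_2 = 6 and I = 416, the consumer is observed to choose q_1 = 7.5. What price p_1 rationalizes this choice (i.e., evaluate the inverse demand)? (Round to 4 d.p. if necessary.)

Set MRS = p_1/p_2: (16/q_1)/1 = p_1/p_2.
So q_1*(p_1,p_2) = 16·p_2/p_1, independent of income; and q_2* = (I − 16·p_2)/p_2.
Set q_1* = 7.5 in the demand function and solve for p_1: p_1 = 12.8.

p_1 = 12.8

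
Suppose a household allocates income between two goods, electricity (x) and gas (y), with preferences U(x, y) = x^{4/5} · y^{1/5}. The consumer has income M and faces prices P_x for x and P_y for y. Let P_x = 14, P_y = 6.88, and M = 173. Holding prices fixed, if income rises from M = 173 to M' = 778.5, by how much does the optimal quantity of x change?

MU_x/MU_y = (0.8·y)/(0.2·x); tangency sets this equal to P_x/P_y.
So 0.8·P_y·y = 0.2·P_x·x; combined with the budget, a share 0.8 of income goes to x.
Demand: x*(P_x,P_y,M) = 0.8·M/P_x and y* = 0.2·M/P_y.
At P_x=14, P_y=6.88, M=173: x* = 0.8·173/14 = 9.8857.
At M' = 778.5: x* = 44.4857. Change: 44.4857 − 9.8857 = 34.6.

Δx* = 34.6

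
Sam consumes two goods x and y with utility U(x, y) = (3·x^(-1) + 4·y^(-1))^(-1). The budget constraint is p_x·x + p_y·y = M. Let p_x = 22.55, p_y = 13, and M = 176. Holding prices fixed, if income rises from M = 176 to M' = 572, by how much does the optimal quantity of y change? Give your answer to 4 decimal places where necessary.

MU_x ∝ 3·x^(-2), MU_y ∝ 4·y^(-2), so MRS = (3/4)·(y/x)^(2) = p_x/p_y.
Solve for the ratio: y/x = [(4/3)·p_x/p_y]^(0.5).
Substitute y = (y/x)·x into the budget: x* = M/(p_x + p_y·(y/x)).
Numerically y/x = 1.520796, so x* = 176/(22.55 + 13·1.520796) = 4.1588 and y* = 1.520796·4.1588 = 6.3246.
At M' = 572: y* = 20.555. Change: 20.555 − 6.3246 = 14.2304.

Δy* = 14.2304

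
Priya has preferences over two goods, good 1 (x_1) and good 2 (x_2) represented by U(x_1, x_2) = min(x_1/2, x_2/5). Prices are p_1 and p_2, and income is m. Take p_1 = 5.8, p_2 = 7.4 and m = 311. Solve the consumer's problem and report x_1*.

x_1* = 12.7984

With perfect complements, no substitution: consume in ratio x_1:x_2 = 2:5.
Budget: p_1·x_1 + p_2·(5/2)·x_1 = m, so (2·p_1 + 5·p_2)·x_1 = 2·m.
Demand: x_1*(p_1,p_2,m) = 2·m/(2·p_1 + 5·p_2), x_2* = 5·m/(2·p_1 + 5·p_2).
Here 2·5.8 + 5·7.4 = 48.6, giving x_1* = 12.7984.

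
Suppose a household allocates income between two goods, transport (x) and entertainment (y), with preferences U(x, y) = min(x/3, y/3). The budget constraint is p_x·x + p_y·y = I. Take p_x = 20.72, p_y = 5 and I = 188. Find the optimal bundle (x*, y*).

x* = 7.3095, y* = 7.3095

Leontief preferences: the optimum is at the kink where x/3 = y/3, i.e. y = x.
Budget: p_x·x + p_y·x = I, so (3·p_x + 3·p_y)·x = 3·I.
Demand: x*(p_x,p_y,I) = 3·I/(3·p_x + 3·p_y), y* = 3·I/(3·p_x + 3·p_y).
Here 3·20.72 + 3·5 = 77.16, giving x* = 7.3095 and y* = 7.3095.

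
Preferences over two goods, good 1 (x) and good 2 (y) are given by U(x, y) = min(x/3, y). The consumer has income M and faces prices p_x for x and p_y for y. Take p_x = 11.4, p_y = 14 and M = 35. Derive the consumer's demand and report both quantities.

With perfect complements, no substitution: consume in ratio x:y = 3:1.
Budget: p_x·x + p_y·(1/3)·x = M, so (3·p_x + p_y)·x = 3·M.
Demand: x*(p_x,p_y,M) = 3·M/(3·p_x + p_y), y* = M/(3·p_x + p_y).
Here 3·11.4 + 14 = 48.2, giving x* = 2.1784 and y* = 0.7261.

x* = 2.1784, y* = 0.7261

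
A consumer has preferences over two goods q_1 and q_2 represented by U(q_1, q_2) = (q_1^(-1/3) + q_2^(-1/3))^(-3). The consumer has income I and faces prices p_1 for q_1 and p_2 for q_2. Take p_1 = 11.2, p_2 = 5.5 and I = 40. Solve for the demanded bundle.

q_1* = 1.944, q_2* = 3.314

Substitute q_2 = (q_2/q_1)·q_1 into the budget: q_1* = I/(p_1 + p_2·(q_2/q_1)).
Numerically q_2/q_1 = 1.704675, so q_1* = 40/(11.2 + 5.5·1.704675) = 1.944 and q_2* = 1.704675·1.944 = 3.314.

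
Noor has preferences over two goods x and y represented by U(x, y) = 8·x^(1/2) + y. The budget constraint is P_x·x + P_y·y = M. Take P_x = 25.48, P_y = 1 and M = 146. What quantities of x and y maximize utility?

Plugging in: x* = (4·1/25.48)² = 0.0246, y* = 145.3721.

x* = 0.0246, y* = 145.3721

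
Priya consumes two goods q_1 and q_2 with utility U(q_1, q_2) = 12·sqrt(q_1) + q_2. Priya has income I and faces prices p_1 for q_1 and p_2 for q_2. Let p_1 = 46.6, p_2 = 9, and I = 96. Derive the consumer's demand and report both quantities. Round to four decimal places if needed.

q_1* = 1.3428, q_2* = 3.7139

MU_q_1 = 6/√q_1, MU_q_2 = 1. Tangency: 6/√q_1 = p_1/p_2.
Thus q_1* = (6·p_2/p_1)² — independent of I — with the rest of income spent on q_2.
Plugging in: q_1* = (6·9/46.6)² = 1.3428, q_2* = 3.7139.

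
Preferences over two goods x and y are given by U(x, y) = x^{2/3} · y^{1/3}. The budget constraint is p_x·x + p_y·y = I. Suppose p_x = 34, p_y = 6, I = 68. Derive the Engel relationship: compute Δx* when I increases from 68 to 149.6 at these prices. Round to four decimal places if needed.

MU_x/MU_y = (2/3·y)/(1/3·x); tangency sets this equal to p_x/p_y.
So 2/3·p_y·y = 1/3·p_x·x; combined with the budget, a share 2/3 of income goes to x.
Demand: x*(p_x,p_y,I) = 2/3·I/p_x and y* = 1/3·I/p_y.
At p_x=34, p_y=6, I=68: x* = 2/3·68/34 = 1.3333.
At I' = 149.6: x* = 2.9333. Change: 2.9333 − 1.3333 = 1.6.

Δx* = 1.6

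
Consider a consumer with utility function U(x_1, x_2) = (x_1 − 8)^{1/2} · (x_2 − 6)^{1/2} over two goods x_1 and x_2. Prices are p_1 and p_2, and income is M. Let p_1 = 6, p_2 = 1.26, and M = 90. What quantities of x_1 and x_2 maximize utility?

This is Cobb-Douglas in (x_1−8, x_2−6): tangency gives 0.5·p_2·(x_2−6) = 0.5·p_1·(x_1−8).
Substituting into the budget: x_1* = 8 + 0.5·(M − 8·p_1 − 6·p_2)/p_1, and x_2* = 6 + 0.5·(…)/p_2.
Discretionary income = 90 − 8·6 − 6·1.26 = 34.44; x_1* = 8 + 0.5·34.44/6 = 10.87; x_2* = 6 + 0.5·34.44/1.26 = 19.6667.

x_1* = 10.87, x_2* = 19.6667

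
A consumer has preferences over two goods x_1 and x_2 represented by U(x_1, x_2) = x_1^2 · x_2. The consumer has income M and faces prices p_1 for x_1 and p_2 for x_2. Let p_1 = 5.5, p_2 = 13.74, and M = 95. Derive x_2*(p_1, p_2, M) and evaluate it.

x_2* = 2.3047

At p_1=5.5, p_2=13.74, M=95: x_2* = 1/3·95/13.74 = 2.3047.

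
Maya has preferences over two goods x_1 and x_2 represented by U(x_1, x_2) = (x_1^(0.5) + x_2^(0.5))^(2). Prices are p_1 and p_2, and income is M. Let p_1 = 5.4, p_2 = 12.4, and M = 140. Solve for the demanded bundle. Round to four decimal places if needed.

From the CES first-order condition, (x_2/x_1)^(0.5) = p_1/p_2.
Solve for the ratio: x_2/x_1 = [p_1/p_2]^(2).
With the ratio pinned down, the budget gives x_1* = M/(p_1 + p_2·(x_2/x_1)) and x_2* = (x_2/x_1)·x_1*.
Numerically x_2/x_1 = 0.189646, so x_1* = 140/(5.4 + 12.4·0.189646) = 18.0608 and x_2* = 0.189646·18.0608 = 3.4252.

x_1* = 18.0608, x_2* = 3.4252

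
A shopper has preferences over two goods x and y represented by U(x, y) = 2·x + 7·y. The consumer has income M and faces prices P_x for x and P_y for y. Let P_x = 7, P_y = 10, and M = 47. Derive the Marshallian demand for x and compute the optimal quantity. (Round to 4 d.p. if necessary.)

Linear utility — the consumer picks whichever good has higher MU/price: 2/7 = 0.2857 vs 7/10 = 0.7.
y gives more utility per dollar, so spend all income on y: y* = M/P_y, x* = 0.
Numerically: x* = 0, y* = 4.7.

x* = 0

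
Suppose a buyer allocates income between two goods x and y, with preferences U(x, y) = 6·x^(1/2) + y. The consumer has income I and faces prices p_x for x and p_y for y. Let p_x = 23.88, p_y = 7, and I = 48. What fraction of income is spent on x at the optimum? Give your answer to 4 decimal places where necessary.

MU_x = 3/√x, MU_y = 1. Tangency: 3/√x = p_x/p_y.
Solve: √x = 3·p_y/p_x, so x*(p_x,p_y) = (3·p_y/p_x)², and y* = (I − p_x·x*)/p_y.
Plugging in: x* = (3·7/23.88)² = 0.7733, y* = 4.219.
Expenditure on x: 23.88·0.7733 = 18.4673; share = 0.3847.

share on x = 0.3847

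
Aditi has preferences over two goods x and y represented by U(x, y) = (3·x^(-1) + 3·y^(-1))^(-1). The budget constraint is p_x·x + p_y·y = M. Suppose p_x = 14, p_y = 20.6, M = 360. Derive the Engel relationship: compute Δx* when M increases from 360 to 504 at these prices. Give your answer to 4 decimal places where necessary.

From the CES first-order condition, (y/x)^(2) = p_x/p_y.
Hence y/x = (p_x/p_y)^(1/(2)), i.e. raised to the 0.5 power.
With the ratio pinned down, the budget gives x* = M/(p_x + p_y·(y/x)) and y* = (y/x)·x*.
Numerically y/x = 0.824386, so x* = 360/(14 + 20.6·0.824386) = 11.6195.
At M' = 504: x* = 16.2673. Change: 16.2673 − 11.6195 = 4.6478.

Δx* = 4.6478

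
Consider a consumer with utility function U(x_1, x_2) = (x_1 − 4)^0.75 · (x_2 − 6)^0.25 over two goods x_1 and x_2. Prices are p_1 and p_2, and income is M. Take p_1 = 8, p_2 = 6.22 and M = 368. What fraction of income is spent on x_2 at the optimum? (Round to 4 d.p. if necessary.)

After buying the subsistence bundle (4, 6), a share 0.75 of the remaining income goes to x_1: x_1* = 4 + 0.75·(M − 4p_1 − 6p_2)/p_1.
Discretionary income = 368 − 4·8 − 6·6.22 = 298.68; x_1* = 4 + 0.75·298.68/8 = 32.0012; x_2* = 6 + 0.25·298.68/6.22 = 18.0048.
Expenditure on x_2: 6.22·18.0048 = 111.99; share = 0.3043.

share on x_2 = 0.3043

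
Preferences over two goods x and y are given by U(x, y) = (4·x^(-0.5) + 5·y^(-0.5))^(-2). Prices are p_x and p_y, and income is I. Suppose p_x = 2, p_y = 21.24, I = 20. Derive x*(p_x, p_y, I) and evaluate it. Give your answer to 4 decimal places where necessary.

x* = 2.8164

From the CES first-order condition, (4/5)·(y/x)^(1.5) = p_x/p_y.
Hence y/x = ((5/4)·p_x/p_y)^(1/(1.5)), i.e. raised to the 2/3 power.
With the ratio pinned down, the budget gives x* = I/(p_x + p_y·(y/x)) and y* = (y/x)·x*.
Numerically y/x = 0.240173, so x* = 20/(2 + 21.24·0.240173) = 2.8164.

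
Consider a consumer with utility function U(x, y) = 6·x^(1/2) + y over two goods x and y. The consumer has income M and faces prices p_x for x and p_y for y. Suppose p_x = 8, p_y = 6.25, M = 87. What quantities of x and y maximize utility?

Set MRS = p_x/p_y: 3·x^(−1/2) = p_x/p_y.
Solve: √x = 3·p_y/p_x, so x*(p_x,p_y) = (3·p_y/p_x)², and y* = (M − p_x·x*)/p_y.
Plugging in: x* = (3·6.25/8)² = 5.4932, y* = 6.8887.

x* = 5.4932, y* = 6.8887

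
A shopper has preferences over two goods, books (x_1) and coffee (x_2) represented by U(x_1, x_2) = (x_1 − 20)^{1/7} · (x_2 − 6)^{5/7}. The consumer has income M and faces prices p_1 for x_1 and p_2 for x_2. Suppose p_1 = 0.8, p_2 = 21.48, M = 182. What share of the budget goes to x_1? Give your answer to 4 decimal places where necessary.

share on x_1 = 0.1219

MRS = (1/5)·(x_2−6)/(x_1−20). Tangency with p_1/p_2 gives x_2−6 = 5·(p_1/p_2)·(x_1−20).
Substituting into the budget: x_1* = 20 + 1/6·(M − 20·p_1 − 6·p_2)/p_1, and x_2* = 6 + 5/6·(…)/p_2.
Discretionary income = 182 − 20·0.8 − 6·21.48 = 37.12; x_1* = 20 + 1/6·37.12/0.8 = 27.7333; x_2* = 6 + 5/6·37.12/21.48 = 7.4401.
Expenditure on x_1: 0.8·27.7333 = 22.1867; share = 0.1219.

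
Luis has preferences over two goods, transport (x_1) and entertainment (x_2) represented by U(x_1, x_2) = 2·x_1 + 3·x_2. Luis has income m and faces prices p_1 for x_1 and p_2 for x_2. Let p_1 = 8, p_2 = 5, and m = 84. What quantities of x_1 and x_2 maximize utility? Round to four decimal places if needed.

x_1* = 0, x_2* = 16.8

Perfect substitutes: compare marginal utility per dollar. 2/p_1 vs 3/p_2 → 0.25 vs 0.6.
x_2 gives more utility per dollar, so spend all income on x_2: x_2* = m/p_2, x_1* = 0.
Numerically: x_1* = 0, x_2* = 16.8.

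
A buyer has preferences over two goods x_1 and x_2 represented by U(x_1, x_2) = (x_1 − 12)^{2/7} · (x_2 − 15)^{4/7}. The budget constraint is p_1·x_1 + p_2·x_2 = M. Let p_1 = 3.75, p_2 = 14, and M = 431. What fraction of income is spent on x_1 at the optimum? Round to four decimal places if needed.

share on x_1 = 0.2405

MRS = (1/2)·(x_2−15)/(x_1−12). Tangency with p_1/p_2 gives x_2−15 = 2·(p_1/p_2)·(x_1−12).
After buying the subsistence bundle (12, 15), a share 1/3 of the remaining income goes to x_1: x_1* = 12 + 1/3·(M − 12p_1 − 15p_2)/p_1.
Discretionary income = 431 − 12·3.75 − 15·14 = 176; x_1* = 12 + 1/3·176/3.75 = 27.6444; x_2* = 15 + 2/3·176/14 = 23.381.
Expenditure on x_1: 3.75·27.6444 = 103.6667; share = 0.2405.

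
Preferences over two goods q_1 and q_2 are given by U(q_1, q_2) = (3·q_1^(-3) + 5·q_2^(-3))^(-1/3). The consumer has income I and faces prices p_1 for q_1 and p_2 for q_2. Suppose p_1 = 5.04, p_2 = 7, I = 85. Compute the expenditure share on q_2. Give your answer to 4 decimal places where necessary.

share on q_2 = 0.5924

Substitute q_2 = (q_2/q_1)·q_1 into the budget: q_1* = I/(p_1 + p_2·(q_2/q_1)).
Numerically q_2/q_1 = 1.046635, so q_1* = 85/(5.04 + 7·1.046635) = 6.8734 and q_2* = 1.046635·6.8734 = 7.194.
Expenditure on q_2: 7·7.194 = 50.3579; share = 0.5924.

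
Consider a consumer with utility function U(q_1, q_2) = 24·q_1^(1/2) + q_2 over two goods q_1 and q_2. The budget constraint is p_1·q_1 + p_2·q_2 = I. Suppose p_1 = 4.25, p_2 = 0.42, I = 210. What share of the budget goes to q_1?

Plugging in: q_1* = (12·0.42/4.25)² = 1.4063, q_2* = 485.7694.
Expenditure on q_1: 4.25·1.4063 = 5.9768; share = 0.0285.

share on q_1 = 0.0285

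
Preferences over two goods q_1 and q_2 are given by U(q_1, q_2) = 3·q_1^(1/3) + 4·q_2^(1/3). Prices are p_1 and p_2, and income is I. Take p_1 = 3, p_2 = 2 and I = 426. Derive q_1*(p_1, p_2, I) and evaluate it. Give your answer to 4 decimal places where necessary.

q_1* = 49.2096

With the ratio pinned down, the budget gives q_1* = I/(p_1 + p_2·(q_2/q_1)) and q_2* = (q_2/q_1)·q_1*.
Numerically q_2/q_1 = 2.828427, so q_1* = 426/(3 + 2·2.828427) = 49.2096.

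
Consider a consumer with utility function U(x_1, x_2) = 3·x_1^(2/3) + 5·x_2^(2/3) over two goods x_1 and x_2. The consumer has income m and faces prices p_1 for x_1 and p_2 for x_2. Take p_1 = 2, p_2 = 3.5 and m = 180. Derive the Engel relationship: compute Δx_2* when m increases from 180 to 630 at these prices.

Δx_2* = 77.3827

From the CES first-order condition, (3/5)·(x_2/x_1)^(1/3) = p_1/p_2.
Solve for the ratio: x_2/x_1 = [(5/3)·p_1/p_2]^(3).
Substitute x_2 = (x_2/x_1)·x_1 into the budget: x_1* = m/(p_1 + p_2·(x_2/x_1)).
Numerically x_2/x_1 = 0.863838, so x_1* = 180/(2 + 3.5·0.863838) = 35.8321 and x_2* = 0.863838·35.8321 = 30.9531.
At m' = 630: x_2* = 108.3358. Change: 108.3358 − 30.9531 = 77.3827.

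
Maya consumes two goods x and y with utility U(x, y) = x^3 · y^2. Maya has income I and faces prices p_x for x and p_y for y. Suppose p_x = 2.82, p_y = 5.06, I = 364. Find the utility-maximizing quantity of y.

y* = 28.7747

At p_x=2.82, p_y=5.06, I=364: y* = 0.4·364/5.06 = 28.7747.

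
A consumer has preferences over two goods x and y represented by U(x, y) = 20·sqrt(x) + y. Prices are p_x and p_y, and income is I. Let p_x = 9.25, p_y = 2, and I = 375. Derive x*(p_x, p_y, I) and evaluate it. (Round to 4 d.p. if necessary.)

x* = 4.6749

Utility is quasi-linear in y; the FOC for x is 10/√x = p_x/p_y.
Solve: √x = 10·p_y/p_x, so x*(p_x,p_y) = (10·p_y/p_x)², and y* = (I − p_x·x*)/p_y.
Plugging in: x* = (10·2/9.25)² = 4.6749.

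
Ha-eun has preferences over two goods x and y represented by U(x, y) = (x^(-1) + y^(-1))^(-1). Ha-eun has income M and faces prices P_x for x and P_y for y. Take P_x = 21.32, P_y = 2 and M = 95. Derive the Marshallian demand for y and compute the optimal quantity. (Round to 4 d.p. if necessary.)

MRS = MU_x/MU_y = (y/x)^(2). Set equal to P_x/P_y.
Solve for the ratio: y/x = [P_x/P_y]^(0.5).
Substitute y = (y/x)·x into the budget: x* = M/(P_x + P_y·(y/x)).
Numerically y/x = 3.264966, so x* = 95/(21.32 + 2·3.264966) = 3.4111 and y* = 3.264966·3.4111 = 11.1373.

y* = 11.1373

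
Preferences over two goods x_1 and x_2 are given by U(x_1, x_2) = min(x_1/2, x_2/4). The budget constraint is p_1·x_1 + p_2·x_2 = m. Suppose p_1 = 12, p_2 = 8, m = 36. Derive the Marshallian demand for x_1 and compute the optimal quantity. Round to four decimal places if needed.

With perfect complements, no substitution: consume in ratio x_1:x_2 = 2:4.
Budget: p_1·x_1 + p_2·2·x_1 = m, so (2·p_1 + 4·p_2)·x_1 = 2·m.
Demand: x_1*(p_1,p_2,m) = 2·m/(2·p_1 + 4·p_2), x_2* = 4·m/(2·p_1 + 4·p_2).
Here 2·12 + 4·8 = 56, giving x_1* = 1.2857.

x_1* = 1.2857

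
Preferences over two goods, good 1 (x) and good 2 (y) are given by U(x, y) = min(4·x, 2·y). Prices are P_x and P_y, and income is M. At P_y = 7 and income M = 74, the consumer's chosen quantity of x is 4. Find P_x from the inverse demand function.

P_x = 4.5

With perfect complements, no substitution: consume in ratio x:y = 2:4.
Budget: P_x·x + P_y·2·x = M, so (2·P_x + 4·P_y)·x = 2·M.
Demand: x*(P_x,P_y,M) = 2·M/(2·P_x + 4·P_y), y* = 4·M/(2·P_x + 4·P_y).
Set x* = 4 in the demand function and solve for P_x: P_x = 4.5.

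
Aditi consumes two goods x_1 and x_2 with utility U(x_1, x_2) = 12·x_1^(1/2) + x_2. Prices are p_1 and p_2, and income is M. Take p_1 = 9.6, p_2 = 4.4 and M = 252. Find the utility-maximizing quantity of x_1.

Utility is quasi-linear in x_2; the FOC for x_1 is 6/√x_1 = p_1/p_2.
Solve: √x_1 = 6·p_2/p_1, so x_1*(p_1,p_2) = (6·p_2/p_1)², and x_2* = (M − p_1·x_1*)/p_2.
Plugging in: x_1* = (6·4.4/9.6)² = 7.5625.

x_1* = 7.5625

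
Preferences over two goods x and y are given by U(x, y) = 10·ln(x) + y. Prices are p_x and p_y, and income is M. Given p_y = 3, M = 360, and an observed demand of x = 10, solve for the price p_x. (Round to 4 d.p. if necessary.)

MU_x = 10/x, MU_y = 1. Tangency: 10/x = p_x/p_y.
So x*(p_x,p_y) = 10·p_y/p_x, independent of income; and y* = (M − 10·p_y)/p_y.
Set x* = 10 in the demand function and solve for p_x: p_x = 3.

p_x = 3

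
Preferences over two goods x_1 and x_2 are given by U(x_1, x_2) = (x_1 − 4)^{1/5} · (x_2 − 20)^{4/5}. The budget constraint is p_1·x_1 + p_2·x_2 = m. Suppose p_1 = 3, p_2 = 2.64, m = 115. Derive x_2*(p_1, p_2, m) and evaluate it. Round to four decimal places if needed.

x_2* = 35.2121

This is Cobb-Douglas in (x_1−4, x_2−20): tangency gives 0.2·p_2·(x_2−20) = 0.8·p_1·(x_1−4).
Substituting into the budget: x_1* = 4 + 0.2·(m − 4·p_1 − 20·p_2)/p_1, and x_2* = 20 + 0.8·(…)/p_2.
Discretionary income = 115 − 4·3 − 20·2.64 = 50.2; x_2* = 20 + 0.8·50.2/2.64 = 35.2121.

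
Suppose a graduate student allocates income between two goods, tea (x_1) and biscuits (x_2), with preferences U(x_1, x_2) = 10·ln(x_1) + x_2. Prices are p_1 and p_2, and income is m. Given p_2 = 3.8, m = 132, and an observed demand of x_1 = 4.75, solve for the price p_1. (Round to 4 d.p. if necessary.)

p_1 = 8

Set MRS = p_1/p_2: (10/x_1)/1 = p_1/p_2.
So x_1*(p_1,p_2) = 10·p_2/p_1, independent of income; and x_2* = (m − 10·p_2)/p_2.
Set x_1* = 4.75 in the demand function and solve for p_1: p_1 = 8.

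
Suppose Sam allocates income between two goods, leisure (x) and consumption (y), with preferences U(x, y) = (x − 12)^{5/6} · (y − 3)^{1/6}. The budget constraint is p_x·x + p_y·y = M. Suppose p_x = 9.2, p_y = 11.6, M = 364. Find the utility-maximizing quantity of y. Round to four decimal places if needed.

y* = 6.1437

This is Cobb-Douglas in (x−12, y−3): tangency gives 5/6·p_y·(y−3) = 1/6·p_x·(x−12).
Substituting into the budget: x* = 12 + 5/6·(M − 12·p_x − 3·p_y)/p_x, and y* = 3 + 1/6·(…)/p_y.
Discretionary income = 364 − 12·9.2 − 3·11.6 = 218.8; y* = 3 + 1/6·218.8/11.6 = 6.1437.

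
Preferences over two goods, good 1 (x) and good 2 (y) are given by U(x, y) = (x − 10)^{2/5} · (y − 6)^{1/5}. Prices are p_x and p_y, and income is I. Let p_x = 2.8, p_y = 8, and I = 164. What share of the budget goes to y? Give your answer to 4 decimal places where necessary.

share on y = 0.4715

This is Cobb-Douglas in (x−10, y−6): tangency gives 0.4·p_y·(y−6) = 0.2·p_x·(x−10).
Substituting into the budget: x* = 10 + 2/3·(I − 10·p_x − 6·p_y)/p_x, and y* = 6 + 1/3·(…)/p_y.
Discretionary income = 164 − 10·2.8 − 6·8 = 88; x* = 10 + 2/3·88/2.8 = 30.9524; y* = 6 + 1/3·88/8 = 9.6667.
Expenditure on y: 8·9.6667 = 77.3333; share = 0.4715.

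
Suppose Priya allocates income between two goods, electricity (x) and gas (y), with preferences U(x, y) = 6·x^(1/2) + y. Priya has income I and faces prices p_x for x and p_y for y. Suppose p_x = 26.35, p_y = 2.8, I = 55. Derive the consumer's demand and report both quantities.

Utility is quasi-linear in y; the FOC for x is 3/√x = p_x/p_y.
Thus x* = (3·p_y/p_x)² — independent of I — with the rest of income spent on y.
Plugging in: x* = (3·2.8/26.35)² = 0.1016, y* = 18.6865.

x* = 0.1016, y* = 18.6865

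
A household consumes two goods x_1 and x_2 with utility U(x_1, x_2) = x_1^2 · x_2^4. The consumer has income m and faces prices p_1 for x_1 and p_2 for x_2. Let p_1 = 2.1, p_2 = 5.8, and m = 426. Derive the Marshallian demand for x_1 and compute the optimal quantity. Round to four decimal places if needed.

Tangency: MRS = (1/2)·x_2/x_1 = p_1/p_2.
So 2·p_2·x_2 = 4·p_1·x_1; combined with the budget, a share 1/3 of income goes to x_1.
Demand: x_1*(p_1,p_2,m) = 1/3·m/p_1 and x_2* = 2/3·m/p_2.
At p_1=2.1, p_2=5.8, m=426: x_1* = 1/3·426/2.1 = 67.619.

x_1* = 67.619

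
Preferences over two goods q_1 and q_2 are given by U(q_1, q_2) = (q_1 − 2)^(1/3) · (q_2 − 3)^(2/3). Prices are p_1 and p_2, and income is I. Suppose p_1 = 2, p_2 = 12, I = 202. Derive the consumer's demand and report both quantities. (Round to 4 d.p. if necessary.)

q_1* = 29, q_2* = 12

Let q_1' = q_1−2, q_2' = q_2−3. MRS = (1/2)·q_2'/q_1' = p_1/p_2.
Substituting into the budget: q_1* = 2 + 1/3·(I − 2·p_1 − 3·p_2)/p_1, and q_2* = 3 + 2/3·(…)/p_2.
Discretionary income = 202 − 2·2 − 3·12 = 162; q_1* = 2 + 1/3·162/2 = 29; q_2* = 3 + 2/3·162/12 = 12.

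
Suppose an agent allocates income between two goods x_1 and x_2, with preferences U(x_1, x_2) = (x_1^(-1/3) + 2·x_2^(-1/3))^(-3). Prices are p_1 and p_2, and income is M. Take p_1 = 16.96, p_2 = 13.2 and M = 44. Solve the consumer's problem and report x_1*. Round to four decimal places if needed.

MRS = MU_x_1/MU_x_2 = (1/2)·(x_2/x_1)^(4/3). Set equal to p_1/p_2.
Solve for the ratio: x_2/x_1 = [2·p_1/p_2]^(0.75).
With the ratio pinned down, the budget gives x_1* = M/(p_1 + p_2·(x_2/x_1)) and x_2* = (x_2/x_1)·x_1*.
Numerically x_2/x_1 = 2.029605, so x_1* = 44/(16.96 + 13.2·2.029605) = 1.0057.

x_1* = 1.0057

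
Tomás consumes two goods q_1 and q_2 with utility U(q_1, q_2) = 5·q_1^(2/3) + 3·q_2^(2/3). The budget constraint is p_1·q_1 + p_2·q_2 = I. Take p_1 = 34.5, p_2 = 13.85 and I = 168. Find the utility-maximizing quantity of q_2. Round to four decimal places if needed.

From the CES first-order condition, (5/3)·(q_2/q_1)^(1/3) = p_1/p_2.
Hence q_2/q_1 = ((3/5)·p_1/p_2)^(1/(1/3)), i.e. raised to the 3 power.
With the ratio pinned down, the budget gives q_1* = I/(p_1 + p_2·(q_2/q_1)) and q_2* = (q_2/q_1)·q_1*.
Numerically q_2/q_1 = 3.338579, so q_1* = 168/(34.5 + 13.85·3.338579) = 2.0808 and q_2* = 3.338579·2.0808 = 6.9468.

q_2* = 6.9468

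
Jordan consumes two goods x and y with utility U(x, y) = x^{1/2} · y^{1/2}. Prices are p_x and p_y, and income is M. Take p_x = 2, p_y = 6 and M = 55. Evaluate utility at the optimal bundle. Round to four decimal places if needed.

V = 7.9386

Tangency: MRS = y/x = p_x/p_y.
So 0.5·p_y·y = 0.5·p_x·x; combined with the budget, a share 0.5 of income goes to x.
Demand: x*(p_x,p_y,M) = 0.5·M/p_x and y* = 0.5·M/p_y.
At p_x=2, p_y=6, M=55: x* = 0.5·55/2 = 13.75, y* = 4.5833.
Utility at the optimum: U(13.75, 4.5833) = 7.9386.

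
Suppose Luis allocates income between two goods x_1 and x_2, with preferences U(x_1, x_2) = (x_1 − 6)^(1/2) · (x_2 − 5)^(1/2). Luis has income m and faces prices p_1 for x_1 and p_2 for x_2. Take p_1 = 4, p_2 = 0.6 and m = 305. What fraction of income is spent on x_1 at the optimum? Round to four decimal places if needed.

MRS = (x_2−5)/(x_1−6). Tangency with p_1/p_2 gives x_2−5 = (p_1/p_2)·(x_1−6).
After buying the subsistence bundle (6, 5), a share 0.5 of the remaining income goes to x_1: x_1* = 6 + 0.5·(m − 6p_1 − 5p_2)/p_1.
Discretionary income = 305 − 6·4 − 5·0.6 = 278; x_1* = 6 + 0.5·278/4 = 40.75; x_2* = 5 + 0.5·278/0.6 = 236.6667.
Expenditure on x_1: 4·40.75 = 163; share = 0.5344.

share on x_1 = 0.5344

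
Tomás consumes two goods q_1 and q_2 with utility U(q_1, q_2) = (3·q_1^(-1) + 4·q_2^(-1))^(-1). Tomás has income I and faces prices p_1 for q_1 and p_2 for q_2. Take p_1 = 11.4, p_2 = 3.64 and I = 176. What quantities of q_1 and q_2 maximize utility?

q_1* = 9.3427, q_2* = 19.0916

Numerically q_2/q_1 = 2.043483, so q_1* = 176/(11.4 + 3.64·2.043483) = 9.3427 and q_2* = 2.043483·9.3427 = 19.0916.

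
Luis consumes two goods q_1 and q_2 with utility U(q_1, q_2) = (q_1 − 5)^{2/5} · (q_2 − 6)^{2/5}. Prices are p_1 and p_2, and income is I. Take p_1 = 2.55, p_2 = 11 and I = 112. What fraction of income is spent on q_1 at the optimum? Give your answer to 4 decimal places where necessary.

After buying the subsistence bundle (5, 6), a share 0.5 of the remaining income goes to q_1: q_1* = 5 + 0.5·(I − 5p_1 − 6p_2)/p_1.
Discretionary income = 112 − 5·2.55 − 6·11 = 33.25; q_1* = 5 + 0.5·33.25/2.55 = 11.5196; q_2* = 6 + 0.5·33.25/11 = 7.5114.
Expenditure on q_1: 2.55·11.5196 = 29.375; share = 0.2623.

share on q_1 = 0.2623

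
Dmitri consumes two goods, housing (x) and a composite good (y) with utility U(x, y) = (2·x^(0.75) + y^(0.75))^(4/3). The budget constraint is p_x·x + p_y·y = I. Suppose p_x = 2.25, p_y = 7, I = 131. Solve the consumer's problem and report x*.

x* = 58.1016

From the CES first-order condition, 2·(y/x)^(0.25) = p_x/p_y.
Solve for the ratio: y/x = [(1/2)·p_x/p_y]^(4).
With the ratio pinned down, the budget gives x* = I/(p_x + p_y·(y/x)) and y* = (y/x)·x*.
Numerically y/x = 0.000667, so x* = 131/(2.25 + 7·0.000667) = 58.1016.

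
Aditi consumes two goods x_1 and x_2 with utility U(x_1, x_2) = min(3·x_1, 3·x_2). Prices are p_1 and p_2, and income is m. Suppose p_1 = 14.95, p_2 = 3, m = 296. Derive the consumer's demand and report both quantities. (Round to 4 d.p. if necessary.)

x_1* = 16.4903, x_2* = 16.4903

Demand: x_1*(p_1,p_2,m) = 3·m/(3·p_1 + 3·p_2), x_2* = 3·m/(3·p_1 + 3·p_2).
Here 3·14.95 + 3·3 = 53.85, giving x_1* = 16.4903 and x_2* = 16.4903.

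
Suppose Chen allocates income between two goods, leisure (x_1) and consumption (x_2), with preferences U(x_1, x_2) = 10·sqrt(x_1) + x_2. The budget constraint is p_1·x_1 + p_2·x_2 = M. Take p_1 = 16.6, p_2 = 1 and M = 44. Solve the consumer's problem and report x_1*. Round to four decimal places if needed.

x_1* = 0.0907

MU_x_1 = 5/√x_1, MU_x_2 = 1. Tangency: 5/√x_1 = p_1/p_2.
Thus x_1* = (5·p_2/p_1)² — independent of M — with the rest of income spent on x_2.
Plugging in: x_1* = (5·1/16.6)² = 0.0907.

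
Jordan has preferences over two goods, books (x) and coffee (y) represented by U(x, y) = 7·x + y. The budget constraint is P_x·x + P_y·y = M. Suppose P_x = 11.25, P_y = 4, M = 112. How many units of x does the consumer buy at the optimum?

x* = 9.9556

Linear utility — the consumer picks whichever good has higher MU/price: 7/11.25 = 0.6222 vs 1/4 = 0.25.
x gives more utility per dollar, so spend all income on x: x* = M/P_x, y* = 0.
Numerically: x* = 9.9556, y* = 0.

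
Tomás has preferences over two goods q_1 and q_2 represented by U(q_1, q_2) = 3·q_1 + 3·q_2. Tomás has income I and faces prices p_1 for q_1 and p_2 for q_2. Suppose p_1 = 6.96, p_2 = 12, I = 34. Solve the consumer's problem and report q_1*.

Linear utility — the consumer picks whichever good has higher MU/price: 3/6.96 = 0.431 vs 3/12 = 0.25.
q_1 gives more utility per dollar, so spend all income on q_1: q_1* = I/p_1, q_2* = 0.
Numerically: q_1* = 4.8851, q_2* = 0.

q_1* = 4.8851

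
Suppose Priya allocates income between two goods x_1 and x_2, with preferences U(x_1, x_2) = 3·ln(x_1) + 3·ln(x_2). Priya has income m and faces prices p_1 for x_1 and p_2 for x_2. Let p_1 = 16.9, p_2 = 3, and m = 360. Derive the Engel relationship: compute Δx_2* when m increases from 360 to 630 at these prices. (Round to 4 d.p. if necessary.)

At p_1=16.9, p_2=3, m=360: x_2* = 0.5·360/3 = 60.
At m' = 630: x_2* = 105. Change: 105 − 60 = 45.

Δx_2* = 45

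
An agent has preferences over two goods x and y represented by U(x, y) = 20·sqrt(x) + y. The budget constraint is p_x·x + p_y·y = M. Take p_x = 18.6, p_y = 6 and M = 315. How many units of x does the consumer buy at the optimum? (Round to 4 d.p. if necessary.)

x* = 10.4058

Set MRS = p_x/p_y: 10·x^(−1/2) = p_x/p_y.
Thus x* = (10·p_y/p_x)² — independent of M — with the rest of income spent on y.
Plugging in: x* = (10·6/18.6)² = 10.4058.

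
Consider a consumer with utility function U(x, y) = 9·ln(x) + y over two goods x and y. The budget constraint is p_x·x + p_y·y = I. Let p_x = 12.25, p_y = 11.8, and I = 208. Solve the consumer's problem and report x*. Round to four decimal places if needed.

x* = 8.6694

MU_x = 9/x, MU_y = 1. Tangency: 9/x = p_x/p_y.
So x*(p_x,p_y) = 9·p_y/p_x, independent of income; and y* = (I − 9·p_y)/p_y.
At the given prices: x* = 9·11.8/12.25 = 8.6694.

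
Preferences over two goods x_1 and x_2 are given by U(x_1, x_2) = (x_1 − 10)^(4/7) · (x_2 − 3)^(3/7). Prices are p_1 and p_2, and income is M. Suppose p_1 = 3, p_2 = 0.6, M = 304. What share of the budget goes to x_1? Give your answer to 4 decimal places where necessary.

share on x_1 = 0.6103

MRS = (4/3)·(x_2−3)/(x_1−10). Tangency with p_1/p_2 gives x_2−3 = (3/4)·(p_1/p_2)·(x_1−10).
After buying the subsistence bundle (10, 3), a share 4/7 of the remaining income goes to x_1: x_1* = 10 + 4/7·(M − 10p_1 − 3p_2)/p_1.
Discretionary income = 304 − 10·3 − 3·0.6 = 272.2; x_1* = 10 + 4/7·272.2/3 = 61.8476; x_2* = 3 + 3/7·272.2/0.6 = 197.4286.
Expenditure on x_1: 3·61.8476 = 185.5429; share = 0.6103.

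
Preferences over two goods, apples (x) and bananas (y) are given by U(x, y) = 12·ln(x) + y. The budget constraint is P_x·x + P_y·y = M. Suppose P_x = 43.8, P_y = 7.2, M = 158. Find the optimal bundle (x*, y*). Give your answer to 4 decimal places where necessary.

MU_x = 12/x, MU_y = 1. Tangency: 12/x = P_x/P_y.
So x*(P_x,P_y) = 12·P_y/P_x, independent of income; and y* = (M − 12·P_y)/P_y.
At the given prices: x* = 12·7.2/43.8 = 1.9726, and y* = 9.9444.

x* = 1.9726, y* = 9.9444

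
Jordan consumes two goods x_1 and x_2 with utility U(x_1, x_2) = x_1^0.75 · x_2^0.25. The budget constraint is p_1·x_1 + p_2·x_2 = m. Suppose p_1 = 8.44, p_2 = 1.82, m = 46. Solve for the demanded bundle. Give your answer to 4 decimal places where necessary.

x_1* = 4.0877, x_2* = 6.3187

Tangency: MRS = 3·x_2/x_1 = p_1/p_2.
So 0.75·p_2·x_2 = 0.25·p_1·x_1; combined with the budget, a share 0.75 of income goes to x_1.
Demand: x_1*(p_1,p_2,m) = 0.75·m/p_1 and x_2* = 0.25·m/p_2.
At p_1=8.44, p_2=1.82, m=46: x_1* = 0.75·46/8.44 = 4.0877, x_2* = 6.3187.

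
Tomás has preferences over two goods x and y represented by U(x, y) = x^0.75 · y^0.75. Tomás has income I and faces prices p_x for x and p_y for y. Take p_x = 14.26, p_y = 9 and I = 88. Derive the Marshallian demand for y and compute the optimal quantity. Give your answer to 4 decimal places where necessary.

y* = 4.8889

Demand: x*(p_x,p_y,I) = 0.5·I/p_x and y* = 0.5·I/p_y.
At p_x=14.26, p_y=9, I=88: y* = 0.5·88/9 = 4.8889.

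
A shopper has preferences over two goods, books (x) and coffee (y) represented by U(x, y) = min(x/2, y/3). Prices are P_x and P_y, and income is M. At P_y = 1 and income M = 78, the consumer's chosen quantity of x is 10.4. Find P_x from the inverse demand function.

Leontief preferences: the optimum is at the kink where x/2 = y/3, i.e. y = (3/2)·x.
Budget: P_x·x + P_y·(3/2)·x = M, so (2·P_x + 3·P_y)·x = 2·M.
Demand: x*(P_x,P_y,M) = 2·M/(2·P_x + 3·P_y), y* = 3·M/(2·P_x + 3·P_y).
Set x* = 10.4 in the demand function and solve for P_x: P_x = 6.

P_x = 6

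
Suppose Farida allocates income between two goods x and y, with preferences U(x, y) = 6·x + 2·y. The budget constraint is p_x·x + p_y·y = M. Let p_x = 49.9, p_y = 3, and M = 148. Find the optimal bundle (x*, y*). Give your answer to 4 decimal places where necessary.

Linear utility — the consumer picks whichever good has higher MU/price: 6/49.9 = 0.1202 vs 2/3 = 0.6667.
y gives more utility per dollar, so spend all income on y: y* = M/p_y, x* = 0.
Numerically: x* = 0, y* = 49.3333.

x* = 0, y* = 49.3333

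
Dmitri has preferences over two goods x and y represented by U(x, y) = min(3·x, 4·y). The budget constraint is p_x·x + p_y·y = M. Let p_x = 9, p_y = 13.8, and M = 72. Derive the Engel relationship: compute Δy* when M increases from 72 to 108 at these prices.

Leontief preferences: the optimum is at the kink where x/4 = y/3, i.e. y = (3/4)·x.
Budget: p_x·x + p_y·(3/4)·x = M, so (4·p_x + 3·p_y)·x = 4·M.
Demand: x*(p_x,p_y,M) = 4·M/(4·p_x + 3·p_y), y* = 3·M/(4·p_x + 3·p_y).
Here 4·9 + 3·13.8 = 77.4, giving y* = 2.7907.
At M' = 108: y* = 4.186. Change: 4.186 − 2.7907 = 1.3953.

Δy* = 1.3953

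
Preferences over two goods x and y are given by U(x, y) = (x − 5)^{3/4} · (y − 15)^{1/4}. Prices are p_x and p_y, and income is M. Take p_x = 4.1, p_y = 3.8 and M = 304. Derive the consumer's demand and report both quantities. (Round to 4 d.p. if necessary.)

x* = 46.4329, y* = 29.9013

MRS = 3·(y−15)/(x−5). Tangency with p_x/p_y gives y−15 = (1/3)·(p_x/p_y)·(x−5).
Substituting into the budget: x* = 5 + 0.75·(M − 5·p_x − 15·p_y)/p_x, and y* = 15 + 0.25·(…)/p_y.
Discretionary income = 304 − 5·4.1 − 15·3.8 = 226.5; x* = 5 + 0.75·226.5/4.1 = 46.4329; y* = 15 + 0.25·226.5/3.8 = 29.9013.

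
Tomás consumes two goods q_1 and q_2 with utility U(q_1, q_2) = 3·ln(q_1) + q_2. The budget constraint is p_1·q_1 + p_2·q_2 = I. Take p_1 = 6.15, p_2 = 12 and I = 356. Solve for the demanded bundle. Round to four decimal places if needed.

Set MRS = p_1/p_2: (3/q_1)/1 = p_1/p_2.
So q_1*(p_1,p_2) = 3·p_2/p_1, independent of income; and q_2* = (I − 3·p_2)/p_2.
At the given prices: q_1* = 3·12/6.15 = 5.8537, and q_2* = 26.6667.

q_1* = 5.8537, q_2* = 26.6667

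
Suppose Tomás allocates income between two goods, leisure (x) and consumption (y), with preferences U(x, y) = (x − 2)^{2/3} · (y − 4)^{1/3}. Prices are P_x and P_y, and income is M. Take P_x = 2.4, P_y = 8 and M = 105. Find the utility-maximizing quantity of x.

x* = 20.9444

Let x' = x−2, y' = y−4. MRS = 2·y'/x' = P_x/P_y.
After buying the subsistence bundle (2, 4), a share 2/3 of the remaining income goes to x: x* = 2 + 2/3·(M − 2P_x − 4P_y)/P_x.
Discretionary income = 105 − 2·2.4 − 4·8 = 68.2; x* = 2 + 2/3·68.2/2.4 = 20.9444.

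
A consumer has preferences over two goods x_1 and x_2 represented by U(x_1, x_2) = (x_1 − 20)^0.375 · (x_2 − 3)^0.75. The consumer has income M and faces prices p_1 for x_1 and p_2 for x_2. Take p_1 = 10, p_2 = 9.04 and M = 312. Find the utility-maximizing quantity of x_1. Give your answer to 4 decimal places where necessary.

Let x_1' = x_1−20, x_2' = x_2−3. MRS = (1/2)·x_2'/x_1' = p_1/p_2.
After buying the subsistence bundle (20, 3), a share 1/3 of the remaining income goes to x_1: x_1* = 20 + 1/3·(M − 20p_1 − 3p_2)/p_1.
Discretionary income = 312 − 20·10 − 3·9.04 = 84.88; x_1* = 20 + 1/3·84.88/10 = 22.8293.

x_1* = 22.8293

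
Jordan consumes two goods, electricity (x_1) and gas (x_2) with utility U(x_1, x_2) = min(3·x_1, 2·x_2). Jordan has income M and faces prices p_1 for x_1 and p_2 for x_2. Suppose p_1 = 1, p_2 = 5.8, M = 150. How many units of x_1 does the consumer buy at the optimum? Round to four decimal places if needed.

x_1* = 15.4639

Leontief preferences: the optimum is at the kink where x_1/2 = x_2/3, i.e. x_2 = (3/2)·x_1.
Budget: p_1·x_1 + p_2·(3/2)·x_1 = M, so (2·p_1 + 3·p_2)·x_1 = 2·M.
Demand: x_1*(p_1,p_2,M) = 2·M/(2·p_1 + 3·p_2), x_2* = 3·M/(2·p_1 + 3·p_2).
Here 2·1 + 3·5.8 = 19.4, giving x_1* = 15.4639.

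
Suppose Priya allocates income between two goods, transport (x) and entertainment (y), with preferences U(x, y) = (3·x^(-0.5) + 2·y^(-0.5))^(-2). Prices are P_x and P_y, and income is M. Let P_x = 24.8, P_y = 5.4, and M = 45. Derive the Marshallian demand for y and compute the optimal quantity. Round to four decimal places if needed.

Substitute y = (y/x)·x into the budget: x* = M/(P_x + P_y·(y/x)).
Numerically y/x = 2.10852, so x* = 45/(24.8 + 5.4·2.10852) = 1.2436 and y* = 2.10852·1.2436 = 2.6221.

y* = 2.6221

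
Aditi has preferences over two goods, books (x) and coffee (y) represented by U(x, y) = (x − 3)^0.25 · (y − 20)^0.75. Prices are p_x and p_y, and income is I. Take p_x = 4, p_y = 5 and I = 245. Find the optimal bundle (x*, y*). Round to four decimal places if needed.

MRS = (1/3)·(y−20)/(x−3). Tangency with p_x/p_y gives y−20 = 3·(p_x/p_y)·(x−3).
After buying the subsistence bundle (3, 20), a share 0.25 of the remaining income goes to x: x* = 3 + 0.25·(I − 3p_x − 20p_y)/p_x.
Discretionary income = 245 − 3·4 − 20·5 = 133; x* = 3 + 0.25·133/4 = 11.3125; y* = 20 + 0.75·133/5 = 39.95.

x* = 11.3125, y* = 39.95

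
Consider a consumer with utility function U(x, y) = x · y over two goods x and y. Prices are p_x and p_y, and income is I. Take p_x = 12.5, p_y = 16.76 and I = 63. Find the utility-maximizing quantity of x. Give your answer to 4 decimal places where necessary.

MU_x/MU_y = (y)/(x); tangency sets this equal to p_x/p_y.
So p_y·y = p_x·x; combined with the budget, a share 0.5 of income goes to x.
Demand: x*(p_x,p_y,I) = 0.5·I/p_x and y* = 0.5·I/p_y.
At p_x=12.5, p_y=16.76, I=63: x* = 0.5·63/12.5 = 2.52.

x* = 2.52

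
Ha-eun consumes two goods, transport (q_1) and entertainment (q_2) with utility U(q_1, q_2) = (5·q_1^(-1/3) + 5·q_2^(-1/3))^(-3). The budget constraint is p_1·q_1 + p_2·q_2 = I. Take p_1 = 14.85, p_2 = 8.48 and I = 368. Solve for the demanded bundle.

q_1* = 13.2569, q_2* = 20.1809

MU_q_1 ∝ 5·q_1^(-4/3), MU_q_2 ∝ 5·q_2^(-4/3), so MRS = (q_2/q_1)^(4/3) = p_1/p_2.
Hence q_2/q_1 = (p_1/p_2)^(1/(4/3)), i.e. raised to the 0.75 power.
Substitute q_2 = (q_2/q_1)·q_1 into the budget: q_1* = I/(p_1 + p_2·(q_2/q_1)).
Numerically q_2/q_1 = 1.522292, so q_1* = 368/(14.85 + 8.48·1.522292) = 13.2569 and q_2* = 1.522292·13.2569 = 20.1809.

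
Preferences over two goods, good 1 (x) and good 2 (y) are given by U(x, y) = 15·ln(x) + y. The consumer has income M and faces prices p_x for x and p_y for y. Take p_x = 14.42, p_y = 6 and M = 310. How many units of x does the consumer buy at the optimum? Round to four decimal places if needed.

Set MRS = p_x/p_y: (15/x)/1 = p_x/p_y.
So x*(p_x,p_y) = 15·p_y/p_x, independent of income; and y* = (M − 15·p_y)/p_y.
At the given prices: x* = 15·6/14.42 = 6.2413.

x* = 6.2413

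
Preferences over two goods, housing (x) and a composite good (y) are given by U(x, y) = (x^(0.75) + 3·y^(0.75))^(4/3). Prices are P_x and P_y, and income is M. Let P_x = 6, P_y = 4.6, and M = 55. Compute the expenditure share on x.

From the CES first-order condition, (1/3)·(y/x)^(0.25) = P_x/P_y.
Solve for the ratio: y/x = [3·P_x/P_y]^(4).
With the ratio pinned down, the budget gives x* = M/(P_x + P_y·(y/x)) and y* = (y/x)·x*.
Numerically y/x = 234.454565, so x* = 55/(6 + 4.6·234.454565) = 0.0507 and y* = 234.454565·0.0507 = 11.8904.
Expenditure on x: 6·0.0507 = 0.3043; share = 0.0055.

share on x = 0.0055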